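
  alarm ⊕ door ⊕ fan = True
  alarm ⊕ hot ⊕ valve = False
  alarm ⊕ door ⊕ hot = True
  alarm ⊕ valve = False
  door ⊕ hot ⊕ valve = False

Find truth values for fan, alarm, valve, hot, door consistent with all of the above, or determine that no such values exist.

Adding constraints 3, 4, 5 mod 2: every variable appears an even number of times on the left, so the left side is 0.
But the right sides sum to 1 (mod 2). 0 ≠ 1 — the system is inconsistent.

The formula is unsatisfiable.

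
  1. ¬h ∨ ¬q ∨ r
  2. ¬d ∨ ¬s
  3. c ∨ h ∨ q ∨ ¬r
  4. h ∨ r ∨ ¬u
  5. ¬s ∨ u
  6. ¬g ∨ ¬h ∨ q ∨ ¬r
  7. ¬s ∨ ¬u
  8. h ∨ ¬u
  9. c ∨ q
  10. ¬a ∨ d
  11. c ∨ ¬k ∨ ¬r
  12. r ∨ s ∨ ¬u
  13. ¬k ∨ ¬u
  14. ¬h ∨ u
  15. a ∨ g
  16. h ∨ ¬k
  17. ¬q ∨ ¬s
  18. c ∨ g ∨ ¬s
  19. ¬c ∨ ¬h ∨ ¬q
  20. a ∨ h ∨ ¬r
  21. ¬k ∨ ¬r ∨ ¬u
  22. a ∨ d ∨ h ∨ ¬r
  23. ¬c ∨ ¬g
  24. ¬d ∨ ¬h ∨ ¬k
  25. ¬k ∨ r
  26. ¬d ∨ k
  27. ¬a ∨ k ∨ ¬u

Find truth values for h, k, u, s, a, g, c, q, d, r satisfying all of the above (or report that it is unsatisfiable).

Set h = False.
  then (h ∨ ¬u) forces u = False.
  then (h ∨ ¬k) forces k = False.
  then (¬d ∨ k) forces d = False.
  then (¬s ∨ u) forces s = False.
  then (¬a ∨ d) forces a = False.
  then (a ∨ g) forces g = True.
  then (a ∨ h ∨ ¬r) forces r = False.
  then (¬c ∨ ¬g) forces c = False.
  then (c ∨ q) forces q = True.
All clauses satisfied.

h=F, k=F, u=F, s=F, a=F, g=T, c=F, q=T, d=F, r=F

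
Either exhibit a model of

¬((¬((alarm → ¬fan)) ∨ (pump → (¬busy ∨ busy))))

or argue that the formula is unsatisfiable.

Unsatisfiable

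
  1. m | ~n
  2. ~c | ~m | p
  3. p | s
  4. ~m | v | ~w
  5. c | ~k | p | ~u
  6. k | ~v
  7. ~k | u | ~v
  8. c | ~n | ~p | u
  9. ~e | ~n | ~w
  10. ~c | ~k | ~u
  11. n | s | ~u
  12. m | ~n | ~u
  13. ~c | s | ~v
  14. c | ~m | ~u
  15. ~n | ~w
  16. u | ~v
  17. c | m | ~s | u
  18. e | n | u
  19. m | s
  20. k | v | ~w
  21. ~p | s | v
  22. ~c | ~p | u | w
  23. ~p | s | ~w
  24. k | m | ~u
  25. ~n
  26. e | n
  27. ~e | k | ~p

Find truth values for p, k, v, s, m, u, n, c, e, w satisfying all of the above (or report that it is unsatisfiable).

p=F; k=T; v=F; s=T; m=T; u=F; n=F; c=F; e=T; w=F

Unit clause (~n) forces n = False.
In (e | n) only e is left, so e = True.
Set p = False.
  then (p | s) forces s = True.
Set k = True.
Set v = False.
Set m = True.
  then (~c | ~m | p) forces c = False.
  then (~m | v | ~w) forces w = False.
  then (c | ~k | p | ~u) forces u = False.
All clauses satisfied.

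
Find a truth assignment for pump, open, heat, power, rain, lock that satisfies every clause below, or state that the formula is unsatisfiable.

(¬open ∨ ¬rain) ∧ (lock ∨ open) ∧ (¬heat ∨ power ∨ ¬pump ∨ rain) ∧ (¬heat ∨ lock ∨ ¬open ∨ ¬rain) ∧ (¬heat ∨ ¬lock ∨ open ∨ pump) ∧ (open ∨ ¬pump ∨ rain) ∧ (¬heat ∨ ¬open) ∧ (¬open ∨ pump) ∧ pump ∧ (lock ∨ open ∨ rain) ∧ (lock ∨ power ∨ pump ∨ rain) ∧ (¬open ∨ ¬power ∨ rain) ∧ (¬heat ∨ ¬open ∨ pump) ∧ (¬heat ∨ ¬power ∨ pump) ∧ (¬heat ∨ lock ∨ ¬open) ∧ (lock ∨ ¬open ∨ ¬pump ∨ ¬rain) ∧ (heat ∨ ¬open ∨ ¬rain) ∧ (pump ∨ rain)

pump = True; open = False; heat = True; power = True; rain = True; lock = True

Unit clause (pump) forces pump = True.
Set open = False.
  then (lock ∨ open) forces lock = True.
  then (open ∨ ¬pump ∨ rain) forces rain = True.
Set heat = True.
Set power = True.
All clauses satisfied.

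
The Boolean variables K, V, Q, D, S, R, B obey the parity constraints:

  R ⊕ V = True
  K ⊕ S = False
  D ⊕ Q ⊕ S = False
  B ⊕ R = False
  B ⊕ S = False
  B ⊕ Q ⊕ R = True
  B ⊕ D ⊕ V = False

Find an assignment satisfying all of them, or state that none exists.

K: False, V: True, Q: True, D: True, S: False, R: False, B: False

R ⊕ V = F ⊕ T = True ✓
K ⊕ S = F ⊕ F = False ✓
D ⊕ Q ⊕ S = T ⊕ T ⊕ F = False ✓
B ⊕ R = F ⊕ F = False ✓
B ⊕ S = F ⊕ F = False ✓
B ⊕ Q ⊕ R = F ⊕ T ⊕ F = True ✓
B ⊕ D ⊕ V = F ⊕ T ⊕ T = False ✓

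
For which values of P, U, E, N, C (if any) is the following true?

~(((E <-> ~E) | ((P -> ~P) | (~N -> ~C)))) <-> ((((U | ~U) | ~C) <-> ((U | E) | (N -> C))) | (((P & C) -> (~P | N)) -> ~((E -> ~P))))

P: True, U: True, E: False, N: False, C: True

  ~(((E <-> ~E) | ((P -> ~P) | (~N -> ~C)))) <-> ((((U | ~U) | ~C) <-> ((U | E) | (N -> C))) | (((P & C) -> (~P | N)) -> ~((E -> ~P)))) = True
    ~(((E <-> ~E) | ((P -> ~P) | (~N -> ~C)))) = True
      (E <-> ~E) | ((P -> ~P) | (~N -> ~C)) = False
        E <-> ~E = False
          ~E = True
        (P -> ~P) | (~N -> ~C) = False
          P -> ~P = False
            ~P = False
          ~N -> ~C = False
            ~N = True
            ~C = False
    (((U | ~U) | ~C) <-> ((U | E) | (N -> C))) | (((P & C) -> (~P | N)) -> ~((E -> ~P))) = True
      ((U | ~U) | ~C) <-> ((U | E) | (N -> C)) = True
        (U | ~U) | ~C = True
          U | ~U = True
            ~U = False
          ~C = False
        (U | E) | (N -> C) = True
          U | E = True
          N -> C = True
      ((P & C) -> (~P | N)) -> ~((E -> ~P)) = True
        (P & C) -> (~P | N) = False
          P & C = True
          ~P | N = False
            ~P = False
        ~((E -> ~P)) = False
          E -> ~P = True
            ~P = False
The formula evaluates to True.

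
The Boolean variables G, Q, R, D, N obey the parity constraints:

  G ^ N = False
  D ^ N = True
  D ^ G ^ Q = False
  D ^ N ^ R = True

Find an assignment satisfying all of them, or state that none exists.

G = False; Q = True; R = False; D = True; N = False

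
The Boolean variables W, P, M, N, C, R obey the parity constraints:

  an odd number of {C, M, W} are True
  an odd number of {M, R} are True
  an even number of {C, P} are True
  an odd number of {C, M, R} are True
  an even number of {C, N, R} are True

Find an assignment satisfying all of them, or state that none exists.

W=F, P=F, M=T, N=F, C=F, R=F

{C, M, W}: 1 true → odd ✓
{M, R}: 1 true → odd ✓
{C, P}: 0 true → even ✓
{C, M, R}: 1 true → odd ✓
{C, N, R}: 0 true → even ✓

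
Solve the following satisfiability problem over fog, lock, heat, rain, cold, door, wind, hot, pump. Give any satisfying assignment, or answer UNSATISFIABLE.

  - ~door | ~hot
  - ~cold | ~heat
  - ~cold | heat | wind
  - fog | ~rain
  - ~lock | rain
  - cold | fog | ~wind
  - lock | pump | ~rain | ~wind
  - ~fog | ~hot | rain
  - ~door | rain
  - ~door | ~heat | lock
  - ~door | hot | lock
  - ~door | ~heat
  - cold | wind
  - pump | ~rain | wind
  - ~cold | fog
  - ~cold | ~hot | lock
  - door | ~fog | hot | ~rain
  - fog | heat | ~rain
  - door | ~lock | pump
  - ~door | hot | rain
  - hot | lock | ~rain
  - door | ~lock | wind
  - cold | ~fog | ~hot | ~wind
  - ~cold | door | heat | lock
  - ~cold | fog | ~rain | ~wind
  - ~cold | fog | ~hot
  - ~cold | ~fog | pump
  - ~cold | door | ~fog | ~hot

fog: True; lock: True; heat: False; rain: True; cold: True; door: True; wind: True; hot: False; pump: True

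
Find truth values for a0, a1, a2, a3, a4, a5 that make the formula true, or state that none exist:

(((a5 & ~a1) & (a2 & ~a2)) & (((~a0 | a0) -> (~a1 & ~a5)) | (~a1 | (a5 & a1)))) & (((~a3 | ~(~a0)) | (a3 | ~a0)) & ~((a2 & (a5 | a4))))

Case a2 = True: the conjunct ~a2 is False.
Case a2 = False: the conjunct a2 is False.
Both cases fail — unsatisfiable.

The formula is unsatisfiable.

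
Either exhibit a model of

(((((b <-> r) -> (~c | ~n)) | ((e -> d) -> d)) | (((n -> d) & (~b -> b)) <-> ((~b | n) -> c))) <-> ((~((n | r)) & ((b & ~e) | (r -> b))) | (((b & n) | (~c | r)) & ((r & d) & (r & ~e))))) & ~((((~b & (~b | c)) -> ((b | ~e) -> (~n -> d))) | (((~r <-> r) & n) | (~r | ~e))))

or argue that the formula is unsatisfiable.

Unsatisfiable — no assignment works.

The conjunct ~((((~b & (~b | c)) -> ((b | ~e) -> (~n -> d))) | (((~r <-> r) & n) | (~r | ~e)))) is unsatisfiable on its own:
  n = True: this becomes ~((True | ((~r <-> r) | (~r | ~e)))) = False.
  n = False: simplifies to ~((((~b & (~b | c)) -> ((b | ~e) -> d)) | (~r | ~e))).
    b = True: this becomes ~((True | (~r | ~e))) = False.
    b = False: simplifies to ~(((~e -> d) | (~r | ~e))).
      e = True: this becomes ~((True | ~r)) = False.
      e = False: this becomes ~((d | True)) = False.
So the whole conjunction is unsatisfiable.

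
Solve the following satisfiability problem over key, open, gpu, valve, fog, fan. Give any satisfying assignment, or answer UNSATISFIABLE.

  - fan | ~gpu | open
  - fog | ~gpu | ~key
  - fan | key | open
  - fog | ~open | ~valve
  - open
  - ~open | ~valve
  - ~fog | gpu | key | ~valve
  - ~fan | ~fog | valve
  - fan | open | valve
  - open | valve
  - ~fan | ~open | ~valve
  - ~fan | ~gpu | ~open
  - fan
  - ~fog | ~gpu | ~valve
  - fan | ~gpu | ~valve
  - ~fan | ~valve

Unit clause (open) forces open = True.
In (~open | ~valve) only ~valve is left, so valve = False.
Unit clause (fan) forces fan = True.
In (~fan | ~fog | valve) only ~fog is left, so fog = False.
In (~fan | ~gpu | ~open) only ~gpu is left, so gpu = False.
Set key = False.
All clauses satisfied.

key = False; open = True; gpu = False; valve = False; fog = False; fan = True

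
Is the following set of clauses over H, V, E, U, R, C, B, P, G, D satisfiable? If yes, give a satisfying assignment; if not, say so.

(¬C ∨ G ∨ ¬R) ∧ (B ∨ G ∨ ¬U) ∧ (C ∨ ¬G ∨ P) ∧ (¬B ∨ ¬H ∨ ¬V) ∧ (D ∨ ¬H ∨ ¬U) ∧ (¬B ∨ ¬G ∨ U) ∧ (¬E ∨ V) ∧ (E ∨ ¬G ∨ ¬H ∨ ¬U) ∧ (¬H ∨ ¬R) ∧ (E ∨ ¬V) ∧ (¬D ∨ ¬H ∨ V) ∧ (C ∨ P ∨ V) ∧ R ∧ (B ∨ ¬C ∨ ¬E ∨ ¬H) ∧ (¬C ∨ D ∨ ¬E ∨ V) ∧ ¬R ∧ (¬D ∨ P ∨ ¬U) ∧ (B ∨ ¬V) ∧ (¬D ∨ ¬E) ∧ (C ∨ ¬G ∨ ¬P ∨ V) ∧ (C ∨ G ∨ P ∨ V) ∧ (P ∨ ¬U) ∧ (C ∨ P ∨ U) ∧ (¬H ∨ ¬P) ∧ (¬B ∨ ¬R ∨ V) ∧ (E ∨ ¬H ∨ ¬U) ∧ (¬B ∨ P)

UNSATISFIABLE

Case R = True:
  Clause (¬R) is falsified — contradiction.
Case R = False:
  Clause (R) is falsified — contradiction.
Both cases fail, so the formula is unsatisfiable.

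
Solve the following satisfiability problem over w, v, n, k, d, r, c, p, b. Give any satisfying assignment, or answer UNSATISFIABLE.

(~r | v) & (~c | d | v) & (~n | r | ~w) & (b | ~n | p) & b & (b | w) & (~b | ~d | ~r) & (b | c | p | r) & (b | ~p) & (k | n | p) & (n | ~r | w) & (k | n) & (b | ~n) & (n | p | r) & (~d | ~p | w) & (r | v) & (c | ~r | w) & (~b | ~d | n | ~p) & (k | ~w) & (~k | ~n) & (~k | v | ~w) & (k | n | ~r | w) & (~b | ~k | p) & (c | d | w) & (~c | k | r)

w = False; v = True; n = True; k = False; d = False; r = True; c = True; p = True; b = True

Unit clause (b) forces b = True.
Set w = False.
Try v = False:
  (~r | v) forces r = False.
  clause (r | v) is falsified — backtrack.
So v = True.
Set n = True.
  then (~k | ~n) forces k = False.
Set d = False.
  then (c | d | w) forces c = True.
  then (~c | k | r) forces r = True.
Set p = True.
All clauses satisfied.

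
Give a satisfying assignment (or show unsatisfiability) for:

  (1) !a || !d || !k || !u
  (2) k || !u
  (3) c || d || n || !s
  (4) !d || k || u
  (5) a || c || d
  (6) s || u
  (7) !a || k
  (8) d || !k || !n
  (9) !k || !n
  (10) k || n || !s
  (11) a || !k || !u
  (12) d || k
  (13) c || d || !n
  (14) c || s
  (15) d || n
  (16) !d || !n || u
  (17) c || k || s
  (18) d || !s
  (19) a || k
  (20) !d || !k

No satisfying assignment exists.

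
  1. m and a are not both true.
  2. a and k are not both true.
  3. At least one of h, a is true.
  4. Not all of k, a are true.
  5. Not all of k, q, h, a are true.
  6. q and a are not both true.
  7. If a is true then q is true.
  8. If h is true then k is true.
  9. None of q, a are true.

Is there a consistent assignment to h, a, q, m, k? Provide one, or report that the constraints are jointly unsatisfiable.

h: True; a: False; q: False; m: False; k: True

  (1) m=F, a=F — not both ✓
  (2) a=F, k=T — not both ✓
  (3) {h, a}: 1 true — at least one ✓
  (4) {k, a}: 1/2 true — not all ✓
  (5) {k, q, h, a}: 2/4 true — not all ✓
  (6) q=F, a=F — not both ✓
  (7) a=F ⇒ q: vacuous ✓
  (8) h=T ⇒ k: T ✓
  (9) {q, a}: 0 true — none ✓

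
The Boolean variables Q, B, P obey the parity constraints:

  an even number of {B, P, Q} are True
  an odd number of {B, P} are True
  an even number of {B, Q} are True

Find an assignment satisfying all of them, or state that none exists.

Q = True; B = True; P = False

{B, P, Q}: 2 true → even ✓
{B, P}: 1 true → odd ✓
{B, Q}: 2 true → even ✓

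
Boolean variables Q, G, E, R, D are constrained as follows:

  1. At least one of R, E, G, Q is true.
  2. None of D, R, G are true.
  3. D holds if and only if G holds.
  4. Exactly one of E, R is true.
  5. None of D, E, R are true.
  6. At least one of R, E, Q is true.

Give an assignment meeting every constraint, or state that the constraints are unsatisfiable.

Case E = True:
  Constraint (5) is violated (E=T) — contradiction.
Case E = False:
  (2) forces D = False.
  (2) forces R = False.
  Constraint (4) is violated (E=F, R=F) — contradiction.
Both cases fail — unsatisfiable.

Unsatisfiable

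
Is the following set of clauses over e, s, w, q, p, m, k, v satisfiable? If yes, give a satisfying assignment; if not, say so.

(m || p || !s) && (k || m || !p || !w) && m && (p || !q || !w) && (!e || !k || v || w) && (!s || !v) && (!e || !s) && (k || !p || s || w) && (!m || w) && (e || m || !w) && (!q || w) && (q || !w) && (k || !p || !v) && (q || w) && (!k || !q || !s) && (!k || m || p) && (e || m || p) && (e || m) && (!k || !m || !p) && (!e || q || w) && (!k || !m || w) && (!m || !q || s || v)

e=F; s=T; w=T; q=T; p=T; m=T; k=F; v=F

Unit clause (m) forces m = True.
In (!m || w) only w is left, so w = True.
In (q || !w) only q is left, so q = True.
In (p || !q || !w) only p is left, so p = True.
In (!k || !m || !p) only !k is left, so k = False.
In (k || !p || !v) only !v is left, so v = False.
In (!m || !q || s || v) only s is left, so s = True.
In (!e || !s) only !e is left, so e = False.
All clauses satisfied.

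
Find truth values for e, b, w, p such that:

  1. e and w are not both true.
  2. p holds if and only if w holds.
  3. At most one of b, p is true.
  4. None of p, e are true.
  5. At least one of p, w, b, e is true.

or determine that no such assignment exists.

e = False; b = True; w = False; p = False

  (1) e=F, w=F — not both ✓
  (2) p=F, w=F — same ✓
  (3) {b, p}: 1 true — at most one ✓
  (4) {p, e}: 0 true — none ✓
  (5) {p, w, b, e}: 1 true — at least one ✓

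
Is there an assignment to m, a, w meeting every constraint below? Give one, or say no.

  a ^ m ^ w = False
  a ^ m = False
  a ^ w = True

m: True, a: True, w: False

a ^ m ^ w = T ^ T ^ F = False ✓
a ^ m = T ^ T = False ✓
a ^ w = T ^ F = True ✓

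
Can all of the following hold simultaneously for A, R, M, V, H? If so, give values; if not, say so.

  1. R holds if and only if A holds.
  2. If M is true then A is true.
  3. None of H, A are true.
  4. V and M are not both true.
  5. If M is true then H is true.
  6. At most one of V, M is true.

A = False, R = False, M = False, V = True, H = False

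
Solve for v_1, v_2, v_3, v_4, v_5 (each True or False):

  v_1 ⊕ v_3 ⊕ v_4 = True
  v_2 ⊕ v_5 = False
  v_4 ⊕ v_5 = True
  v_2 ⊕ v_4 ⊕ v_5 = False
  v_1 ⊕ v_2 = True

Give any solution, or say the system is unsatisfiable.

v_1 = False, v_2 = True, v_3 = True, v_4 = False, v_5 = True

v_1 ⊕ v_3 ⊕ v_4 = F ⊕ T ⊕ F = True ✓
v_2 ⊕ v_5 = T ⊕ T = False ✓
v_4 ⊕ v_5 = F ⊕ T = True ✓
v_2 ⊕ v_4 ⊕ v_5 = T ⊕ F ⊕ T = False ✓
v_1 ⊕ v_2 = F ⊕ T = True ✓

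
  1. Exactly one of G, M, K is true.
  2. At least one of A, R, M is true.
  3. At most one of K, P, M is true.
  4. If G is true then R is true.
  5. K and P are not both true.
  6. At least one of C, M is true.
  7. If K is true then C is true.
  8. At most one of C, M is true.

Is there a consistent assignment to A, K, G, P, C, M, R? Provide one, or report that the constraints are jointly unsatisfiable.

A = False, K = False, G = False, P = False, C = False, M = True, R = False

  (1) {G, M, K}: 1 true — exactly one ✓
  (2) {A, R, M}: 1 true — at least one ✓
  (3) {K, P, M}: 1 true — at most one ✓
  (4) G=F ⇒ R: vacuous ✓
  (5) K=F, P=F — not both ✓
  (6) {C, M}: 1 true — at least one ✓
  (7) K=F ⇒ C: vacuous ✓
  (8) {C, M}: 1 true — at most one ✓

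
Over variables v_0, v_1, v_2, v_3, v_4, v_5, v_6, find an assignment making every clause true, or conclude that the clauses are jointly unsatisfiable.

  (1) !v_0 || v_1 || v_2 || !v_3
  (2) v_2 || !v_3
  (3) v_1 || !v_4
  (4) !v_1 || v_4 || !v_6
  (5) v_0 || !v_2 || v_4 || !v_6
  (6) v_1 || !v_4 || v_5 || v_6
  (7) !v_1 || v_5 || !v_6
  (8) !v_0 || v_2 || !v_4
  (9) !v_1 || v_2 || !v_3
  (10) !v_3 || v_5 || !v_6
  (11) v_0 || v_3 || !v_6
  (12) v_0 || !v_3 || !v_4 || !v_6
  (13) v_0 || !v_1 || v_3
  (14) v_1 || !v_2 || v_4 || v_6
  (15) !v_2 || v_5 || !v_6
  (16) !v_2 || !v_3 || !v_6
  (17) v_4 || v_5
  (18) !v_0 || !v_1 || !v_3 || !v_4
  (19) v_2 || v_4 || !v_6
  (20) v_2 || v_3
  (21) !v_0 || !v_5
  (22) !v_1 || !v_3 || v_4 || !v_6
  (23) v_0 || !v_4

v_0=T, v_1=T, v_2=T, v_3=F, v_4=T, v_5=F, v_6=F

Set v_0 = True.
  then (!v_0 || !v_5) forces v_5 = False.
  then (v_4 || v_5) forces v_4 = True.
  then (v_1 || !v_4) forces v_1 = True.
  then (!v_1 || v_5 || !v_6) forces v_6 = False.
  then (!v_0 || v_2 || !v_4) forces v_2 = True.
  then (!v_0 || !v_1 || !v_3 || !v_4) forces v_3 = False.
All clauses satisfied.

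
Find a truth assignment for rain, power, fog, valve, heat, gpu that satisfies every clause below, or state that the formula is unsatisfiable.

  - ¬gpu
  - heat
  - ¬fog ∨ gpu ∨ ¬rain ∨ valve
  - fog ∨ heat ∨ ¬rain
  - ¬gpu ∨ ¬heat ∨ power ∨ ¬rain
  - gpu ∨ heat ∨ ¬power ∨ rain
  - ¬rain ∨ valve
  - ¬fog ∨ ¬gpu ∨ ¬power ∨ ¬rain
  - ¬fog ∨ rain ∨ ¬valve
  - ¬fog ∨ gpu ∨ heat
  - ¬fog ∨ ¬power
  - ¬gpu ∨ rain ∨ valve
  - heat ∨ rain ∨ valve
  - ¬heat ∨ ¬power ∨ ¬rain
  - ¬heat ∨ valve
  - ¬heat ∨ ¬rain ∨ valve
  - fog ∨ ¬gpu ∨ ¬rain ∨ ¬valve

Unit clause (¬gpu) forces gpu = False.
Unit clause (heat) forces heat = True.
In (¬heat ∨ valve) only valve is left, so valve = True.
Set rain = True.
  then (¬heat ∨ ¬power ∨ ¬rain) forces power = False.
Set fog = False.
All clauses satisfied.

rain = True, power = False, fog = False, valve = True, heat = True, gpu = False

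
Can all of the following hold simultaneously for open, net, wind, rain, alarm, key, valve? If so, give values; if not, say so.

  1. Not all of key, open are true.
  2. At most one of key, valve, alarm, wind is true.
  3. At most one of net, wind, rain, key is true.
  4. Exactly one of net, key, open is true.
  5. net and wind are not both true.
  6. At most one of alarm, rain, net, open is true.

open = False; net = True; wind = False; rain = False; alarm = False; key = False; valve = False

  (1) {key, open}: 0/2 true — not all ✓
  (2) {key, valve, alarm, wind}: 0 true — at most one ✓
  (3) {net, wind, rain, key}: 1 true — at most one ✓
  (4) {net, key, open}: 1 true — exactly one ✓
  (5) net=T, wind=F — not both ✓
  (6) {alarm, rain, net, open}: 1 true — at most one ✓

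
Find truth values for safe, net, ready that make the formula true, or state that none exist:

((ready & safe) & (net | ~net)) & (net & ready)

safe = True, net = True, ready = True

  (ready & safe) & (net | ~net) = True
    ready & safe = True
    net | ~net = True
      ~net = False
  net & ready = True
Both conjuncts True, so the formula holds.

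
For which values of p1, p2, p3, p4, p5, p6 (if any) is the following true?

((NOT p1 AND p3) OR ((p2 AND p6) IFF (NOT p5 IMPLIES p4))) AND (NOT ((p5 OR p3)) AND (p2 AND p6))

p1=F, p2=T, p3=F, p4=T, p5=F, p6=T

  (NOT p1 AND p3) OR ((p2 AND p6) IFF (NOT p5 IMPLIES p4)) = True
    NOT p1 AND p3 = False
      NOT p1 = True
    (p2 AND p6) IFF (NOT p5 IMPLIES p4) = True
      p2 AND p6 = True
      NOT p5 IMPLIES p4 = True
        NOT p5 = True
  NOT ((p5 OR p3)) AND (p2 AND p6) = True
    NOT ((p5 OR p3)) = True
      p5 OR p3 = False
    p2 AND p6 = True
Both conjuncts True, so the formula holds.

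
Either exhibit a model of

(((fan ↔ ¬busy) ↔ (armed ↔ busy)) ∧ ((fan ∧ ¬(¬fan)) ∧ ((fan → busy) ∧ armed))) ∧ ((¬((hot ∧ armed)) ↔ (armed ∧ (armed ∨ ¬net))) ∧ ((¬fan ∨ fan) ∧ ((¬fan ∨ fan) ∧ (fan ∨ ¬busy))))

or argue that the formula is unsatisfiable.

Case fan = True: the formula simplifies to ((¬busy ↔ (armed ↔ busy)) ∧ (busy ∧ armed)) ∧ (¬((hot ∧ armed)) ↔ (armed ∧ (armed ∨ ¬net))).
  armed = True: simplifies to ((¬busy ↔ busy) ∧ busy) ∧ ¬hot.
    busy = True: the conjunct ¬busy ↔ busy becomes ¬True ↔ True = False.
    busy = False: the conjunct ¬busy ↔ busy becomes ¬False ↔ False = False.
  armed = False: the conjunct armed is False.
Case fan = False: the conjunct fan is False.
Both cases fail — unsatisfiable.

No satisfying assignment exists.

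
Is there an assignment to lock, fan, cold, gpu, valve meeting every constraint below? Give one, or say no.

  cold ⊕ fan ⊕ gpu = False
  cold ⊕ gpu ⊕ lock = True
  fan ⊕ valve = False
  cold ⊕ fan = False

lock=T, fan=F, cold=F, gpu=F, valve=F

cold ⊕ fan ⊕ gpu = F ⊕ F ⊕ F = False ✓
cold ⊕ gpu ⊕ lock = F ⊕ F ⊕ T = True ✓
fan ⊕ valve = F ⊕ F = False ✓
cold ⊕ fan = F ⊕ F = False ✓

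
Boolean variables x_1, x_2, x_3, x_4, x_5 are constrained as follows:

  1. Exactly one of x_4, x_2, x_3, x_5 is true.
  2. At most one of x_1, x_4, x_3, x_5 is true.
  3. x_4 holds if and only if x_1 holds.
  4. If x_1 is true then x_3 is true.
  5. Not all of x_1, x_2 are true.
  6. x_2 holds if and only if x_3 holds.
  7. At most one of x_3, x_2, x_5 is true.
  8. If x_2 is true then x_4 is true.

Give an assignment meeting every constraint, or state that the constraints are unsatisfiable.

x_1: False, x_2: False, x_3: False, x_4: False, x_5: True

  (1) {x_4, x_2, x_3, x_5}: 1 true — exactly one ✓
  (2) {x_1, x_4, x_3, x_5}: 1 true — at most one ✓
  (3) x_4=F, x_1=F — same ✓
  (4) x_1=F ⇒ x_3: vacuous ✓
  (5) {x_1, x_2}: 0/2 true — not all ✓
  (6) x_2=F, x_3=F — same ✓
  (7) {x_3, x_2, x_5}: 1 true — at most one ✓
  (8) x_2=F ⇒ x_4: vacuous ✓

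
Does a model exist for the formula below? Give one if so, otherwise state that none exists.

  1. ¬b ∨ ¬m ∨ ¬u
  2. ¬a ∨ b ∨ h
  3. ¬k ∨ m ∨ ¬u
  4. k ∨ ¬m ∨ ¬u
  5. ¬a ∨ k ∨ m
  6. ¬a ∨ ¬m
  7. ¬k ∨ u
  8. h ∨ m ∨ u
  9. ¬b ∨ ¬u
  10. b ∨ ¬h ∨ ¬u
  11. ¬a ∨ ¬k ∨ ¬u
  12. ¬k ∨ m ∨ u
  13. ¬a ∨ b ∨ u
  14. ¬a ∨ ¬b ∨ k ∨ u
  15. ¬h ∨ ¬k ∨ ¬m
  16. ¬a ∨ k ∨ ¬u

Set u = False.
  then (¬k ∨ u) forces k = False.
Set h = True.
Set b = False.
  then (¬a ∨ b ∨ u) forces a = False.
Set m = True.
All clauses satisfied.

u=F; h=T; k=F; b=F; m=T; a=F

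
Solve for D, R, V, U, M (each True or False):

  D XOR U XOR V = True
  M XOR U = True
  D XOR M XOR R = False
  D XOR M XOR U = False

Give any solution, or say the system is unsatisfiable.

D=T, R=T, V=T, U=T, M=F

D XOR U XOR V = T XOR T XOR T = True ✓
M XOR U = F XOR T = True ✓
D XOR M XOR R = T XOR F XOR T = False ✓
D XOR M XOR U = T XOR F XOR T = False ✓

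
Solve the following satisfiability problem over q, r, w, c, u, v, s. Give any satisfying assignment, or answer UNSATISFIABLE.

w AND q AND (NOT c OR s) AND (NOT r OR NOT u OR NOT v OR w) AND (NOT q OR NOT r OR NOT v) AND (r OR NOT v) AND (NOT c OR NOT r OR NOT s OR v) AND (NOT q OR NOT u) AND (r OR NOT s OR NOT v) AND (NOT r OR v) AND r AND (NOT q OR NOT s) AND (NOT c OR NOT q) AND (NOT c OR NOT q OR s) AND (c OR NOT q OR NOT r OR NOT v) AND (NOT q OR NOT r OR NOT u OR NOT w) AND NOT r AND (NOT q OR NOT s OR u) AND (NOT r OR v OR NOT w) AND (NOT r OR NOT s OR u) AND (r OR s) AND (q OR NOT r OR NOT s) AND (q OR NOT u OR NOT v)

Case r = True:
  Clause (NOT r) is falsified — contradiction.
Case r = False:
  Clause (r) is falsified — contradiction.
Both cases fail, so the formula is unsatisfiable.

Unsatisfiable — no assignment works.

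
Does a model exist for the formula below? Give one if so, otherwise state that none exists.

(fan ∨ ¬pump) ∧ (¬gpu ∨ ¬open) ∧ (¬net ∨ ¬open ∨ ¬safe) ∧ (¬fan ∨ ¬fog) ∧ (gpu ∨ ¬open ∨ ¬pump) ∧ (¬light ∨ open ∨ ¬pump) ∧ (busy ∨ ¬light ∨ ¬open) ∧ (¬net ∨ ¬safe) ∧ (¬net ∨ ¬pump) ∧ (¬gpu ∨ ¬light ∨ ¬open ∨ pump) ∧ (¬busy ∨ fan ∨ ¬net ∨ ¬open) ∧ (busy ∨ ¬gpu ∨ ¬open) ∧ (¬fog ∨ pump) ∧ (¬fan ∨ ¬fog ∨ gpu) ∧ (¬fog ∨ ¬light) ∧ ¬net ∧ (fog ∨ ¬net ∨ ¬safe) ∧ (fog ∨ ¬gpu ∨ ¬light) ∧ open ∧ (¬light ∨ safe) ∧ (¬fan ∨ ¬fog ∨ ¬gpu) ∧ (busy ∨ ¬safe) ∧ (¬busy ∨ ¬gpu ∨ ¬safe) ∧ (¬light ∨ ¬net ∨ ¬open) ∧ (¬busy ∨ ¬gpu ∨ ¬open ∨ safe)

Unit clause (¬net) forces net = False.
Unit clause (open) forces open = True.
In (¬gpu ∨ ¬open) only ¬gpu is left, so gpu = False.
In (gpu ∨ ¬open ∨ ¬pump) only ¬pump is left, so pump = False.
In (¬fog ∨ pump) only ¬fog is left, so fog = False.
Set busy = False.
  then (busy ∨ ¬light ∨ ¬open) forces light = False.
  then (busy ∨ ¬safe) forces safe = False.
Set fan = True.
All clauses satisfied.

gpu: False, busy: False, light: False, safe: False, fog: False, fan: True, open: True, pump: False, net: False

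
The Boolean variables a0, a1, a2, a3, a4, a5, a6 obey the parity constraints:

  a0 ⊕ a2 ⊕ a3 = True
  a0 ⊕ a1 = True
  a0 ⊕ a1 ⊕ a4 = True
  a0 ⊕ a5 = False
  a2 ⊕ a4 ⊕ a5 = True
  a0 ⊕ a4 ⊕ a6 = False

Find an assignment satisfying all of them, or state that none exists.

a0: True, a1: False, a2: False, a3: False, a4: False, a5: True, a6: True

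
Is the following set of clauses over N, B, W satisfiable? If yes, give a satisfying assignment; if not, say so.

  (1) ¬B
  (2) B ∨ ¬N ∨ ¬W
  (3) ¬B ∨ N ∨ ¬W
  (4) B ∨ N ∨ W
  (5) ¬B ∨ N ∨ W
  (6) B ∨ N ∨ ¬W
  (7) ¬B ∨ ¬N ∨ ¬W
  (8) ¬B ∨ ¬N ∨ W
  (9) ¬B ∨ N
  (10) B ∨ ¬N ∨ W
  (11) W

UNSATISFIABLE

Case B = True:
  Clause (¬B) is falsified — contradiction.
Case B = False:
  (W) forces W = True.
  (B ∨ ¬N ∨ ¬W) forces N = False.
  Clause (B ∨ N ∨ ¬W) is falsified — contradiction.
Both cases fail, so the formula is unsatisfiable.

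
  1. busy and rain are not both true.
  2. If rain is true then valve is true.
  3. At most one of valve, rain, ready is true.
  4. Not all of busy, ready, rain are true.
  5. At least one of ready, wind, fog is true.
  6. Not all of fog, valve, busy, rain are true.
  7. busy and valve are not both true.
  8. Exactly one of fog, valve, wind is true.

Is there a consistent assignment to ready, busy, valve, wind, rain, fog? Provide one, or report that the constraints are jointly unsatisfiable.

ready = True; busy = False; valve = False; wind = True; rain = False; fog = False

  (1) busy=F, rain=F — not both ✓
  (2) rain=F ⇒ valve: vacuous ✓
  (3) {valve, rain, ready}: 1 true — at most one ✓
  (4) {busy, ready, rain}: 1/3 true — not all ✓
  (5) {ready, wind, fog}: 2 true — at least one ✓
  (6) {fog, valve, busy, rain}: 0/4 true — not all ✓
  (7) busy=F, valve=F — not both ✓
  (8) {fog, valve, wind}: 1 true — exactly one ✓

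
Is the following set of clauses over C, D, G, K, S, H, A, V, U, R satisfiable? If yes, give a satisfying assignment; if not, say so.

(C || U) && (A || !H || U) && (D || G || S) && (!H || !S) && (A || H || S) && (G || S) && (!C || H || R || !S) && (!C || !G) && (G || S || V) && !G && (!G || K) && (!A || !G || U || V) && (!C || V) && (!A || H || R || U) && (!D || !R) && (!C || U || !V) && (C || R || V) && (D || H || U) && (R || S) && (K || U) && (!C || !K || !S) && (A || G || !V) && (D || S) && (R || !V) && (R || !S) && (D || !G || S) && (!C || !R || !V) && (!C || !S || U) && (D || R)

C = False, D = False, G = False, K = False, S = True, H = False, A = True, V = False, U = True, R = True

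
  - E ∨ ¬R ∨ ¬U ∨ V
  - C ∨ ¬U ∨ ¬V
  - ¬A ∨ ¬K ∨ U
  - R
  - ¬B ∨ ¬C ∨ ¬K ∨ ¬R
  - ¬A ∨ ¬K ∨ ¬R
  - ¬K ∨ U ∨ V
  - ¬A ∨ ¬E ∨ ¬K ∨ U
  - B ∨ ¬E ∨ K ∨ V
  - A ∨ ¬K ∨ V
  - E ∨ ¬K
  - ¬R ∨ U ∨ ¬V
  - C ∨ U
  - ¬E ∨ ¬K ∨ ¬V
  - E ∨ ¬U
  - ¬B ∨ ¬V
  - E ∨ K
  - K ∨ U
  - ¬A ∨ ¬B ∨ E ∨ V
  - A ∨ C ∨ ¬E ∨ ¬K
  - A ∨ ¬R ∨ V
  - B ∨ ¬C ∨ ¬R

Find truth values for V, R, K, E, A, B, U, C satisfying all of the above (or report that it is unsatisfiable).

Unit clause (R) forces R = True.
Set V = False.
  then (A ∨ ¬R ∨ V) forces A = True.
  then (¬A ∨ ¬K ∨ ¬R) forces K = False.
  then (E ∨ K) forces E = True.
  then (K ∨ U) forces U = True.
  then (B ∨ ¬E ∨ K ∨ V) forces B = True.
Set C = False.
All clauses satisfied.

V: False, R: True, K: False, E: True, A: True, B: True, U: True, C: False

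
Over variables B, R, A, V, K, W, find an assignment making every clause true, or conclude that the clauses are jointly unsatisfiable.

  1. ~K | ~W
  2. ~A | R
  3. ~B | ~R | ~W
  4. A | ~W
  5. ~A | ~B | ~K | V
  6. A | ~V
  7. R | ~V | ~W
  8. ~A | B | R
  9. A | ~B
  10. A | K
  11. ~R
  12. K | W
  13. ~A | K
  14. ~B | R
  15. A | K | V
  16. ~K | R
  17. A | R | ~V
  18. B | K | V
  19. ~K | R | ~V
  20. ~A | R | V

Case K = True:
  (~K | ~W) forces W = False.
  (~R) forces R = False.
  Clause (~K | R) is falsified — contradiction.
Case K = False:
  (A | K) forces A = True.
  Clause (~A | K) is falsified — contradiction.
Both cases fail, so the formula is unsatisfiable.

No satisfying assignment exists.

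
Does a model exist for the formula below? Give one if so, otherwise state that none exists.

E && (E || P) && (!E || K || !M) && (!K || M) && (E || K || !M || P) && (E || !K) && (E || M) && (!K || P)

Unit clause (E) forces E = True.
Set M = False.
  then (!K || M) forces K = False.
Set P = True.
Check each clause:
  (E): E holds.
  (E || P): E holds.
  (!E || K || !M): !M holds.
  (!K || M): !K holds.
  (E || K || !M || P): E holds.
  (E || !K): E holds.
  (E || M): E holds.
  (!K || P): !K holds.
All clauses satisfied.

E=T, M=F, P=T, K=F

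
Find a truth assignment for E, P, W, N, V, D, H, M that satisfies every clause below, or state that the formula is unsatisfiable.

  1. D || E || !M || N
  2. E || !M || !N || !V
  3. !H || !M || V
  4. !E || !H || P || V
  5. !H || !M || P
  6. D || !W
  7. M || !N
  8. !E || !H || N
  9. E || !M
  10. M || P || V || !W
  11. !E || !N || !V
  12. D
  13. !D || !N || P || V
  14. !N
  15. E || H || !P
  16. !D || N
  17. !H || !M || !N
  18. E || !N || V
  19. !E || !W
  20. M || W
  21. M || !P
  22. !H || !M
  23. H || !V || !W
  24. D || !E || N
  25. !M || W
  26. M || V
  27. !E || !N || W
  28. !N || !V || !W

Unsatisfiable — no assignment works.

Case N = True:
  Clause (!N) is falsified — contradiction.
Case N = False:
  (D) forces D = True.
  Clause (!D || N) is falsified — contradiction.
Both cases fail, so the formula is unsatisfiable.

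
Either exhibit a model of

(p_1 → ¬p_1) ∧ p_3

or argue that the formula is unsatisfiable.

p_1 = False, p_3 = True

  p_1 → ¬p_1 = True
    ¬p_1 = True
Both conjuncts True, so the formula holds.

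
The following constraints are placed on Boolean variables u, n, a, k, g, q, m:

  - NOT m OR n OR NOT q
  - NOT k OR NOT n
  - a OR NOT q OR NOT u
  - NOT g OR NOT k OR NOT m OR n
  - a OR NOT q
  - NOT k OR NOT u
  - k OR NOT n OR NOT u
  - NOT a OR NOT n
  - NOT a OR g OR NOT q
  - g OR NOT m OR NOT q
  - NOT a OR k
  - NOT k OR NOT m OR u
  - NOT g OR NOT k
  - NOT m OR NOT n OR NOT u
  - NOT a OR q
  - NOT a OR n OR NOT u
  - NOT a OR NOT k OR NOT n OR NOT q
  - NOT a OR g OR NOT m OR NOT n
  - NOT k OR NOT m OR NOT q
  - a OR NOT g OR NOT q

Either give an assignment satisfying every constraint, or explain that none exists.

u=T, n=F, a=F, k=F, g=T, q=F, m=F

Set u = True.
  then (NOT k OR NOT u) forces k = False.
  then (k OR NOT n OR NOT u) forces n = False.
  then (NOT a OR k) forces a = False.
  then (a OR NOT q OR NOT u) forces q = False.
Set g = True.
Set m = False.
All clauses satisfied.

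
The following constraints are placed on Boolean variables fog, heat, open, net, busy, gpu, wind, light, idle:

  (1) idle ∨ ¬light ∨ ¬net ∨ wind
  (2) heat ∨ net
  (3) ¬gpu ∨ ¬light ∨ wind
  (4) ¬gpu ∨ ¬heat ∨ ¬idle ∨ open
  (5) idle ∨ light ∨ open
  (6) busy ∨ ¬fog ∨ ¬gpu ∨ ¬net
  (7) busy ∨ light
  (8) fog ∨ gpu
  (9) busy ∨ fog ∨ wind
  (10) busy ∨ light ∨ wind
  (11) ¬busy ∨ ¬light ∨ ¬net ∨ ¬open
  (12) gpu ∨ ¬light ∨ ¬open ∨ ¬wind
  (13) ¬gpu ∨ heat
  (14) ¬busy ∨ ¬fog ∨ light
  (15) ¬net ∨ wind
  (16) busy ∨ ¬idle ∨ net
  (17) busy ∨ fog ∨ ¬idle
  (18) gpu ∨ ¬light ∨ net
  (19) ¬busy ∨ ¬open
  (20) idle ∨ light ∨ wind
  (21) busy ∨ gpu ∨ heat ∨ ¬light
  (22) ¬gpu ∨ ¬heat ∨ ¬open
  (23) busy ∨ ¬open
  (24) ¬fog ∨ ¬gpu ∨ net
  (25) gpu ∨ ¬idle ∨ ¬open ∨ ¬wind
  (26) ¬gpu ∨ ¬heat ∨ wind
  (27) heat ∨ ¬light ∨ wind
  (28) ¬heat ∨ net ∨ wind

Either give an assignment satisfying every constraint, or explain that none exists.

fog=F; heat=T; open=F; net=T; busy=F; gpu=T; wind=T; light=T; idle=F

Set fog = False.
  then (fog ∨ gpu) forces gpu = True.
  then (¬gpu ∨ heat) forces heat = True.
  then (¬gpu ∨ ¬heat ∨ ¬open) forces open = False.
  then (¬gpu ∨ ¬heat ∨ wind) forces wind = True.
  then (¬gpu ∨ ¬heat ∨ ¬idle ∨ open) forces idle = False.
  then (idle ∨ light ∨ open) forces light = True.
Set net = True.
Set busy = False.
All clauses satisfied.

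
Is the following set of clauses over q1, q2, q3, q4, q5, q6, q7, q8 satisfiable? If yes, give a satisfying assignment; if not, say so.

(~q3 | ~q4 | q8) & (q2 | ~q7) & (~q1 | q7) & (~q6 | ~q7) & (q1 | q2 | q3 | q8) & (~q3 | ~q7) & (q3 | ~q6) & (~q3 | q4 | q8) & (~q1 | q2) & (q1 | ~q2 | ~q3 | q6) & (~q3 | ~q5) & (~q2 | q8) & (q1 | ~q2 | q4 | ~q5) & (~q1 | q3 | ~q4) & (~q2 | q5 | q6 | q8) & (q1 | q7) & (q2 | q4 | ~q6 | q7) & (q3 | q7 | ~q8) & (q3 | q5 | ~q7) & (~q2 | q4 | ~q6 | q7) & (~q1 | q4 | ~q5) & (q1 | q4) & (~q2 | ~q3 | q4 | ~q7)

Set q1 = False.
  then (q1 | q7) forces q7 = True.
  then (q1 | q4) forces q4 = True.
  then (q2 | ~q7) forces q2 = True.
  then (~q6 | ~q7) forces q6 = False.
  then (~q3 | ~q7) forces q3 = False.
  then (~q2 | q8) forces q8 = True.
  then (q3 | q5 | ~q7) forces q5 = True.
All clauses satisfied.

q1 = False, q2 = True, q3 = False, q4 = True, q5 = True, q6 = False, q7 = True, q8 = True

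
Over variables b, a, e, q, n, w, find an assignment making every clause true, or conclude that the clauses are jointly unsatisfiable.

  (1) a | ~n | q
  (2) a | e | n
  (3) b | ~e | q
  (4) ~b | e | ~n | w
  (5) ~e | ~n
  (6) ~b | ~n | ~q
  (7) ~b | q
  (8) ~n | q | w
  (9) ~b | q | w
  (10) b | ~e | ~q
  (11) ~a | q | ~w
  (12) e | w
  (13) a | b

b = True, a = True, e = True, q = True, n = False, w = True

Set b = True.
  then (~b | q) forces q = True.
  then (~b | ~n | ~q) forces n = False.
Set a = True.
Set e = True.
Set w = True.
All clauses satisfied.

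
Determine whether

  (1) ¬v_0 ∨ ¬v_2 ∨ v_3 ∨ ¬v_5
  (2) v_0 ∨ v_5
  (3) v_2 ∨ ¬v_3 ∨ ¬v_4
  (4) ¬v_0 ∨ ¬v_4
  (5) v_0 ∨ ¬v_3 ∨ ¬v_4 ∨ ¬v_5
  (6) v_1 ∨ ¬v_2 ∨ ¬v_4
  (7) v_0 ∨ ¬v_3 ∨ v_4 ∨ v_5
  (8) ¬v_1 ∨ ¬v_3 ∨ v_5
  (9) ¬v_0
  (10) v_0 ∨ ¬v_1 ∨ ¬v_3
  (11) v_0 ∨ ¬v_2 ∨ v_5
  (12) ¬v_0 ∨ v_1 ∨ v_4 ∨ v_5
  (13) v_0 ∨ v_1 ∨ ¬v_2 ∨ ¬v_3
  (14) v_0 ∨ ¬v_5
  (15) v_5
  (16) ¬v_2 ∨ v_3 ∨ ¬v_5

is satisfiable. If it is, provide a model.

UNSATISFIABLE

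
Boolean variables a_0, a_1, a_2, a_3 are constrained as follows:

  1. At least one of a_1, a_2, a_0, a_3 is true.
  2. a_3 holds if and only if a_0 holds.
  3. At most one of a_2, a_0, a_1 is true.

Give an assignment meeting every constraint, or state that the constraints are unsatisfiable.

a_0: False; a_1: True; a_2: False; a_3: False

  (1) {a_1, a_2, a_0, a_3}: 1 true — at least one ✓
  (2) a_3=F, a_0=F — same ✓
  (3) {a_2, a_0, a_1}: 1 true — at most one ✓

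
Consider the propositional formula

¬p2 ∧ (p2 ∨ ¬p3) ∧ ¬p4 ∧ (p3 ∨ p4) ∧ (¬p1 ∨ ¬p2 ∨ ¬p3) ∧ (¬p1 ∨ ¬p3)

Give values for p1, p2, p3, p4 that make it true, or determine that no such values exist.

No satisfying assignment exists.

Case p2 = True:
  Clause (¬p2) is falsified — contradiction.
Case p2 = False:
  (p2 ∨ ¬p3) forces p3 = False.
  (¬p4) forces p4 = False.
  Clause (p3 ∨ p4) is falsified — contradiction.
Both cases fail, so the formula is unsatisfiable.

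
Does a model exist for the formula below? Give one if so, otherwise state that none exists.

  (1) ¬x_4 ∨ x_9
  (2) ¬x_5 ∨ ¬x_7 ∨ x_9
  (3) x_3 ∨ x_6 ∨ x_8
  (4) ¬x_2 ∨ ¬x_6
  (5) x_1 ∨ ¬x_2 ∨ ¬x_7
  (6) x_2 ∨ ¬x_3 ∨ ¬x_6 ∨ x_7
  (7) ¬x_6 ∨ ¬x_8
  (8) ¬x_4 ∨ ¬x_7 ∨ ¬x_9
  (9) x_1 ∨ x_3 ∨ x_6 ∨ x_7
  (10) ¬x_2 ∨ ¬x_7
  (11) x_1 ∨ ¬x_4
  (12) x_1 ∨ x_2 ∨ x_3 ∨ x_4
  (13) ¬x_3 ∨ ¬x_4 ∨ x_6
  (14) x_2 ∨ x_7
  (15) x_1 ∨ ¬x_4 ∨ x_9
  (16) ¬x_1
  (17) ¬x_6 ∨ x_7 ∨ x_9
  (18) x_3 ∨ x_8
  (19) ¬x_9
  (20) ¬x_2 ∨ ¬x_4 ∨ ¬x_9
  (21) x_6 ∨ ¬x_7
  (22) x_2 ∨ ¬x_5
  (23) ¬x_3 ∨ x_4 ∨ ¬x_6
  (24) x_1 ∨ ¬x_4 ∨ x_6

Unit clause (¬x_1) forces x_1 = False.
Unit clause (¬x_9) forces x_9 = False.
In (¬x_4 ∨ x_9) only ¬x_4 is left, so x_4 = False.
Try x_2 = False:
  (x_1 ∨ x_2 ∨ x_3 ∨ x_4) forces x_3 = True.
  (x_2 ∨ x_7) forces x_7 = True.
  (¬x_5 ∨ ¬x_7 ∨ x_9) forces x_5 = False.
  (x_6 ∨ ¬x_7) forces x_6 = True.
  clause (¬x_3 ∨ x_4 ∨ ¬x_6) is falsified — backtrack.
So x_2 = True.
  then (¬x_2 ∨ ¬x_6) forces x_6 = False.
  then (x_1 ∨ ¬x_2 ∨ ¬x_7) forces x_7 = False.
  then (x_1 ∨ x_3 ∨ x_6 ∨ x_7) forces x_3 = True.
Set x_5 = True.
Set x_8 = True.
All clauses satisfied.

x_1: False; x_2: True; x_3: True; x_4: False; x_5: True; x_6: False; x_7: False; x_8: True; x_9: False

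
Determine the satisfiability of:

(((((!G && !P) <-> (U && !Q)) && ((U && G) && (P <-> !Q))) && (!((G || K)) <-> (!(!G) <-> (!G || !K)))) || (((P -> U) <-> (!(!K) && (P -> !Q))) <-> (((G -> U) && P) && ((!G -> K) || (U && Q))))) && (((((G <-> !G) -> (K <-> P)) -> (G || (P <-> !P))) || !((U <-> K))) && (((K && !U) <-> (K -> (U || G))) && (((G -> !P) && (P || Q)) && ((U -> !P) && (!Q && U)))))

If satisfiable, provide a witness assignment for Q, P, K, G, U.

Unsatisfiable

Case U = True: the conjunct (K && !U) <-> (K -> (U || G)) becomes (K && False) <-> (K -> True) = False.
Case U = False: the conjunct U is False.
Both cases fail — unsatisfiable.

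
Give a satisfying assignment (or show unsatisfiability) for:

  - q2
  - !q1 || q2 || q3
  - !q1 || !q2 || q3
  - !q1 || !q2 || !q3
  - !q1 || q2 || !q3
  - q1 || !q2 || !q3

q1 = False; q2 = True; q3 = False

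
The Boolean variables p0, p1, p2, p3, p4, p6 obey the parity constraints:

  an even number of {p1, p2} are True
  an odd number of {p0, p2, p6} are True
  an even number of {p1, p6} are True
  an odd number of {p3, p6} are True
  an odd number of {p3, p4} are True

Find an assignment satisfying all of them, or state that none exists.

p0 = True, p1 = True, p2 = True, p3 = False, p4 = True, p6 = True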